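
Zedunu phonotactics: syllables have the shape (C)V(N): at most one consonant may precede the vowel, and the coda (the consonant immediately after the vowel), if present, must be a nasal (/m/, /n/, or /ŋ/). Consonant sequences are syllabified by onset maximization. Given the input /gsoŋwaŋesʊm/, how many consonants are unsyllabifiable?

1

Syllabifying with onset maximization leaves /g/ stranded (only a nasal (/m/, /n/, or /ŋ/) is licensed in coda position; onsets are limited to one consonant).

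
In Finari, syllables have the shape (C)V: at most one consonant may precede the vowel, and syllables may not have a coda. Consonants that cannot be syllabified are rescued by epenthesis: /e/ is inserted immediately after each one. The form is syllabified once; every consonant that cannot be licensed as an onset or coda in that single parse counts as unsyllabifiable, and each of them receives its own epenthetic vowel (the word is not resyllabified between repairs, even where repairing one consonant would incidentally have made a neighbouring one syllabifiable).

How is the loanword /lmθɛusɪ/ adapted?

Syllabifying with onset maximization leaves /l/, /m/ stranded (no codas are permitted; onsets are limited to one consonant).
Each unlicensed consonant becomes the onset of a new syllable: /l/ → /le/, /m/ → /me/.

lemeθɛusɪ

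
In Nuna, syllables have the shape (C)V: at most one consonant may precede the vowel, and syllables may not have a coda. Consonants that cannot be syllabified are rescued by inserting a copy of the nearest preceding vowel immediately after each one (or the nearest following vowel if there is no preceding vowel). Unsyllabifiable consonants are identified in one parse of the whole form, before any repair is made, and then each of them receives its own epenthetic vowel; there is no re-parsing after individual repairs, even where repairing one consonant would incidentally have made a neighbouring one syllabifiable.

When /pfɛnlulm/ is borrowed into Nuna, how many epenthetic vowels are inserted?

The unsyllabifiable consonants are /p/, /n/, /l/, /m/; each receives one epenthetic vowel.

4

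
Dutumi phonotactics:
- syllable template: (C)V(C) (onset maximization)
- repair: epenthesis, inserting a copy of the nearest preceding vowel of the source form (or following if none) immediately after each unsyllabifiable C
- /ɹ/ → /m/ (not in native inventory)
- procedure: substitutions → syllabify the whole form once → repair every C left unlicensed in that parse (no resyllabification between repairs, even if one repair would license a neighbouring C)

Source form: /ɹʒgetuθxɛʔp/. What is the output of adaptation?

Substitution: /ɹ/ → /m/, giving /mʒgetuθxɛʔp/.
The consonants /m/, /ʒ/, /p/ cannot be parsed into a legal (C)V(C) syllable (at most one coda consonant is licensed; onsets are limited to one consonant).
Epenthesis after each stranded consonant: /m/ → /me/, /ʒ/ → /ʒe/, /p/ → /pɛ/.

meʒegetuθxɛʔpɛ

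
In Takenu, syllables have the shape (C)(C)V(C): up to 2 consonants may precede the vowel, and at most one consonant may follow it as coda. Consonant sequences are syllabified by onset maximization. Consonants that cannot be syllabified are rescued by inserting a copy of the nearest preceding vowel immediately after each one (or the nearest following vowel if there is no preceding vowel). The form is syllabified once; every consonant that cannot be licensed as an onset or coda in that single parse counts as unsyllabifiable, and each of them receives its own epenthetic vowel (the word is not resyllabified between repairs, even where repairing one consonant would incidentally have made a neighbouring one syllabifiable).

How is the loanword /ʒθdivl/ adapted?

Under (C)(C)V(C), the unsyllabifiable consonants are /ʒ/, /l/ (at most one coda consonant is licensed; onsets may contain at most 2 consonants).
Inserting the epenthetic vowel yields /ʒ/ → /ʒi/, /l/ → /li/.

ʒiθdivli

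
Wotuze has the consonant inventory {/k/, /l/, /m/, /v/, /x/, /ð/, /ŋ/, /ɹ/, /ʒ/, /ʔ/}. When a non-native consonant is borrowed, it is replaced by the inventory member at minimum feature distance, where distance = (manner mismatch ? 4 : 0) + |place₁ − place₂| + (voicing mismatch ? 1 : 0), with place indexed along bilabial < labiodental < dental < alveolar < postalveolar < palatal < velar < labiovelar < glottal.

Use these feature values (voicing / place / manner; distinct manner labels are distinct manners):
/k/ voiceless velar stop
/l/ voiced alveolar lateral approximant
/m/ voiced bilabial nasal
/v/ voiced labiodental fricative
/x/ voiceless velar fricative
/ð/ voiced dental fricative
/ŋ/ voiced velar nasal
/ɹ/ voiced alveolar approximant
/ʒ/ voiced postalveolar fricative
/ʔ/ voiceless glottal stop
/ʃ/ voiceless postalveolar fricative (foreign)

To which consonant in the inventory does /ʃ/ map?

/ʒ/ is closest: same manner (fricative), place distance 0 (postalveolar→postalveolar), voicing differs (+1); total 1. Next closest is /x/ at distance 2.

ʒ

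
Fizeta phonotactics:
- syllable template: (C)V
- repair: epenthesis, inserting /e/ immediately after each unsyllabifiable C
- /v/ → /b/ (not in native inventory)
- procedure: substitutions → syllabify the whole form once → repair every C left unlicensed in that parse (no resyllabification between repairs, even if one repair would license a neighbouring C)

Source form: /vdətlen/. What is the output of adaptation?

bedətelene

Substitution: /v/ → /b/, giving /bdətlen/.
Under (C)V, the unsyllabifiable consonants are /b/, /t/, /n/ (no codas are permitted; onsets are limited to one consonant).
Epenthesis after each stranded consonant: /b/ → /be/, /t/ → /te/, /n/ → /ne/.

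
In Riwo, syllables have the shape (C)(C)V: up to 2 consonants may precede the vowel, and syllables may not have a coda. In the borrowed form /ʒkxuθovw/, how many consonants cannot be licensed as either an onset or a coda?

3

Under (C)(C)V, the unsyllabifiable consonants are /ʒ/, /v/, /w/ (no codas are permitted; onsets may contain at most 2 consonants).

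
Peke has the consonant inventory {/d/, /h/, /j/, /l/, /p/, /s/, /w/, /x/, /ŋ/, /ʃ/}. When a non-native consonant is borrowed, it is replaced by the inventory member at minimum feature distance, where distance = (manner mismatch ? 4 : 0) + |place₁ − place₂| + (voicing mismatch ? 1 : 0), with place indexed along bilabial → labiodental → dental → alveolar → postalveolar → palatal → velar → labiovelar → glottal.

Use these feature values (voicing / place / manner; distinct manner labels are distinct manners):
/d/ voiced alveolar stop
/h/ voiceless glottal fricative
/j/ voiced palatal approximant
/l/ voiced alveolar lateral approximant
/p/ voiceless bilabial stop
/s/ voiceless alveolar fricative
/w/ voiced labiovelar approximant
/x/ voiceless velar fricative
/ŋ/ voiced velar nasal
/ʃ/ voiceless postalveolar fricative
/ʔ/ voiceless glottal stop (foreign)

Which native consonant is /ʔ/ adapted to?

/h/ is closest: manner differs (stop→fricative, +4), place distance 0 (glottal→glottal), same voicing; total 4. Next closest is /d/ at distance 6.

h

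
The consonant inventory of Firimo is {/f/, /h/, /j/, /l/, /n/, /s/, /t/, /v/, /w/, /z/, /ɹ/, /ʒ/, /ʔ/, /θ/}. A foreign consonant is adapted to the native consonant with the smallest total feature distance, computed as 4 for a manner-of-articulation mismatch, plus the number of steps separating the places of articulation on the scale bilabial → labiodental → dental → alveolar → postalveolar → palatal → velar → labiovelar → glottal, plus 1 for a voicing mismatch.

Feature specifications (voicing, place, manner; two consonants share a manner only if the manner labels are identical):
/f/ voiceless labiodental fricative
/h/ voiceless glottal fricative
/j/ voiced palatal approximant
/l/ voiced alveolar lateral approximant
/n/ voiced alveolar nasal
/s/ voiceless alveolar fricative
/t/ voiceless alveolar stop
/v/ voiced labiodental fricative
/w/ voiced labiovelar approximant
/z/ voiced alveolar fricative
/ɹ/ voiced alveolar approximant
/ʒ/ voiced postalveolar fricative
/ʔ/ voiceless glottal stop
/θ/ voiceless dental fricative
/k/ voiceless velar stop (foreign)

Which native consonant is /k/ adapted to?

/ʔ/ is closest: same manner (stop), place distance 2 (velar→glottal), same voicing; total 2. Next closest is /t/ at distance 3.

ʔ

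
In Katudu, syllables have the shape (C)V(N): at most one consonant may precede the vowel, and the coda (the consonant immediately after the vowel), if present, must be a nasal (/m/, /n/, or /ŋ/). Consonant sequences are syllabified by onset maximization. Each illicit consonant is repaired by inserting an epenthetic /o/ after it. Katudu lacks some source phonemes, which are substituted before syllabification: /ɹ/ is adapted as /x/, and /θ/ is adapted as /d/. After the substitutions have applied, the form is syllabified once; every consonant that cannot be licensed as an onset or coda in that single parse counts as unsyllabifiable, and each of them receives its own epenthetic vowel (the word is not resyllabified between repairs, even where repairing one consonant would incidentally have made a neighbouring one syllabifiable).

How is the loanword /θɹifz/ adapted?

doxifozo

Substitution: /θ/ → /d/, /ɹ/ → /x/, giving /dxifz/.
Under (C)V(N), the unsyllabifiable consonants are /d/, /f/, /z/ (only a nasal (/m/, /n/, or /ŋ/) is licensed in coda position; onsets are limited to one consonant).
Each unlicensed consonant becomes the onset of a new syllable: /d/ → /do/, /f/ → /fo/, /z/ → /zo/.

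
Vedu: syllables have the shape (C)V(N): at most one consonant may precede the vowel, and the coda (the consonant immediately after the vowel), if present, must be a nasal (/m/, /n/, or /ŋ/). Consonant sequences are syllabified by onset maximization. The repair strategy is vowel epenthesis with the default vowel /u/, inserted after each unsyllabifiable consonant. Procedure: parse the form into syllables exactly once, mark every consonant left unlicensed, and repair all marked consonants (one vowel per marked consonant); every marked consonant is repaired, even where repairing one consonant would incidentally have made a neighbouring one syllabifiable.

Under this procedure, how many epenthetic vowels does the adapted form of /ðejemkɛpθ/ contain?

2

The unsyllabifiable consonants are /p/, /θ/; each receives one epenthetic vowel.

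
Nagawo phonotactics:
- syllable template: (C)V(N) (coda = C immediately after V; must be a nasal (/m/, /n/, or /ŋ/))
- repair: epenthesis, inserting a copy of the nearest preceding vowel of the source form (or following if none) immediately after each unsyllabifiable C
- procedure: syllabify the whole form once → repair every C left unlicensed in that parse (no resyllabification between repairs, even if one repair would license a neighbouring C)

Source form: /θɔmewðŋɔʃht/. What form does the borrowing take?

Syllabifying with onset maximization leaves /w/, /ð/, /ʃ/, /h/, /t/ stranded (only a nasal (/m/, /n/, or /ŋ/) is licensed in coda position; onsets are limited to one consonant).
Each unlicensed consonant becomes the onset of a new syllable: /w/ → /we/, /ð/ → /ðe/, /ʃ/ → /ʃɔ/, /h/ → /hɔ/, /t/ → /tɔ/.

θɔmeweðeŋɔʃɔhɔtɔ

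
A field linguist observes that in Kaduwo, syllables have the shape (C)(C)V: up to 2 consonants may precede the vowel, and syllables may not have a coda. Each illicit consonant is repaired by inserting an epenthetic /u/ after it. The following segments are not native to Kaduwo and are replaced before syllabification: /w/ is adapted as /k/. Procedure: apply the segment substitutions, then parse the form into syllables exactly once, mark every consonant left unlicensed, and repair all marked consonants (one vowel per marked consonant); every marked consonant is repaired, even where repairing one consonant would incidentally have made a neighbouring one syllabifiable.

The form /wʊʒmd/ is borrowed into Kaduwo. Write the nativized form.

kʊʒumudu

Substitution: /w/ → /k/, giving /kʊʒmd/.
Under (C)(C)V, the unsyllabifiable consonants are /ʒ/, /m/, /d/ (no codas are permitted; onsets may contain at most 2 consonants).
Inserting the epenthetic vowel yields /ʒ/ → /ʒu/, /m/ → /mu/, /d/ → /du/.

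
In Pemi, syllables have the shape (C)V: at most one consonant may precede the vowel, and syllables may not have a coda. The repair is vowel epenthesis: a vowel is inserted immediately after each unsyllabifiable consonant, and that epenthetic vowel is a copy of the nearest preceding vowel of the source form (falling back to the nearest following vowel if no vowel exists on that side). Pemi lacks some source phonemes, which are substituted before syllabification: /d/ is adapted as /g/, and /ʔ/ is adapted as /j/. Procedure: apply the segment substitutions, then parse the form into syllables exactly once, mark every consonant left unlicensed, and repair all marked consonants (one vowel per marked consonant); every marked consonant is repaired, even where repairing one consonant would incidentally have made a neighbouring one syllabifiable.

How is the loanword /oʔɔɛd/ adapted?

Substitution: /ʔ/ → /j/, /d/ → /g/, giving /ojɔɛg/.
The consonants /g/ cannot be parsed into a legal (C)V syllable (no codas are permitted; onsets are limited to one consonant).
Each unlicensed consonant becomes the onset of a new syllable: /g/ → /gɛ/.

ojɔɛgɛ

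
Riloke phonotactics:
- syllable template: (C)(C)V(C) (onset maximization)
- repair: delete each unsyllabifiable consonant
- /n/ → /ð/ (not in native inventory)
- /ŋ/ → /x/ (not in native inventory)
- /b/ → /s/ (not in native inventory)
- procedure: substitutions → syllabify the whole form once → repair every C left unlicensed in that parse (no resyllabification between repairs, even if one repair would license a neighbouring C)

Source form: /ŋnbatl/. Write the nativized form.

Substitution: /ŋ/ → /x/, /n/ → /ð/, /b/ → /s/, giving /xðsatl/.
The consonants /x/, /l/ cannot be parsed into a legal (C)(C)V(C) syllable (at most one coda consonant is licensed; onsets may contain at most 2 consonants).
Each unlicensed consonant is deleted: /x/, /l/.

ðsat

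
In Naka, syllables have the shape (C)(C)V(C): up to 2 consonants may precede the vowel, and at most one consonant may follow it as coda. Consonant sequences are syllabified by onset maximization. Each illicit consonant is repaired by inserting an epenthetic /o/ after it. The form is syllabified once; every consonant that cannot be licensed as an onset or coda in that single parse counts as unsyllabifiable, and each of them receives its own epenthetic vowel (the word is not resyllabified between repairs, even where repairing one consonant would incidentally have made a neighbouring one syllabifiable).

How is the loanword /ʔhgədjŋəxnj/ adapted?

ʔohgədjŋəxnojo

Syllabifying with onset maximization leaves /ʔ/, /n/, /j/ stranded (at most one coda consonant is licensed; onsets may contain at most 2 consonants).
Each unlicensed consonant becomes the onset of a new syllable: /ʔ/ → /ʔo/, /n/ → /no/, /j/ → /jo/.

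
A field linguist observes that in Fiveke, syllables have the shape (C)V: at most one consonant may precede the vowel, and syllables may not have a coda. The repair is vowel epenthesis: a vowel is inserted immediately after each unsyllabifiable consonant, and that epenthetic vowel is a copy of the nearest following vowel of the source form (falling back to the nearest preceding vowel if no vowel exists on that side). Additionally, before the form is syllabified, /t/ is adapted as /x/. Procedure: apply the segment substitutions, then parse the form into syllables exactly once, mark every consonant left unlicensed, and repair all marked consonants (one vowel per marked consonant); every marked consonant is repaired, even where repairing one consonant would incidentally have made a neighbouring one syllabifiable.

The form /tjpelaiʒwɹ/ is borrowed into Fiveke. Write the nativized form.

Substitution: /t/ → /x/, giving /xjpelaiʒwɹ/.
Under (C)V, the unsyllabifiable consonants are /x/, /j/, /ʒ/, /w/, /ɹ/ (no codas are permitted; onsets are limited to one consonant).
Inserting the epenthetic vowel yields /x/ → /xe/, /j/ → /je/, /ʒ/ → /ʒi/, /w/ → /wi/, /ɹ/ → /ɹi/.

xejepelaiʒiwiɹi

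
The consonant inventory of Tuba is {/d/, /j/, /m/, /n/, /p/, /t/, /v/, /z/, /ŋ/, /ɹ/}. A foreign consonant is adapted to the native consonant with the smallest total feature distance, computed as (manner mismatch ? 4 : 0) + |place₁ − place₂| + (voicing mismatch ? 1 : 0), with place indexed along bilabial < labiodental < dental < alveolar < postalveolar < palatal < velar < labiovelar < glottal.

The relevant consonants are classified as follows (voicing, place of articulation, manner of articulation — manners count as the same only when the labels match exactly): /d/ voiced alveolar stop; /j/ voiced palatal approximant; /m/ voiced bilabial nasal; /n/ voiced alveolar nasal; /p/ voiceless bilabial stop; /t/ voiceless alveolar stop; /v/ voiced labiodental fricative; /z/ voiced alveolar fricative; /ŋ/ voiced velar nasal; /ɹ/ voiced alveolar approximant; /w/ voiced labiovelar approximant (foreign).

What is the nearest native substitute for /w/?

j

/j/ is closest: same manner (approximant), place distance 2 (labiovelar→palatal), same voicing; total 2. Next closest is /ɹ/ at distance 4.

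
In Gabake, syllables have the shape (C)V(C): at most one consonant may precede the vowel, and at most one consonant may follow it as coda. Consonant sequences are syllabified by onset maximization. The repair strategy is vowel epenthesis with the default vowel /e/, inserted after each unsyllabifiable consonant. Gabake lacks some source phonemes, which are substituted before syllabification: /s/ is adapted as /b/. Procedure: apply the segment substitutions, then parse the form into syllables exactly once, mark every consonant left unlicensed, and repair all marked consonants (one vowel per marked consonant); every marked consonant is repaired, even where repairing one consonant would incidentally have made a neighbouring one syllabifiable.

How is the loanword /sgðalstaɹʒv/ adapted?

begeðalbetaɹʒeve

Substitution: /s/ → /b/, giving /bgðalbtaɹʒv/.
Syllabifying with onset maximization leaves /b/, /g/, /b/, /ʒ/, /v/ stranded (at most one coda consonant is licensed; onsets are limited to one consonant).
Epenthesis after each stranded consonant: /b/ → /be/, /g/ → /ge/, /b/ → /be/, /ʒ/ → /ʒe/, /v/ → /ve/.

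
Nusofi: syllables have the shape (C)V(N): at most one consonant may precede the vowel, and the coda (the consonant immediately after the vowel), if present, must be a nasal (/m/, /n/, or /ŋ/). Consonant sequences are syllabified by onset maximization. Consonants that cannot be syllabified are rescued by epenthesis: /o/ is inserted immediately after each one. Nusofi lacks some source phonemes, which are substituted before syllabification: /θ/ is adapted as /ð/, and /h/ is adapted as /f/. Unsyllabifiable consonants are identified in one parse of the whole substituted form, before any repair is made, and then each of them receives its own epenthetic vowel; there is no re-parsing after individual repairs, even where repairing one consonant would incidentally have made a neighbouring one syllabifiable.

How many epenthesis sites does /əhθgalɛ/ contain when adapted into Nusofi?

2

After substitution the input is /əfðgalɛ/.
The unsyllabifiable consonants are /f/, /ð/; each receives one epenthetic vowel.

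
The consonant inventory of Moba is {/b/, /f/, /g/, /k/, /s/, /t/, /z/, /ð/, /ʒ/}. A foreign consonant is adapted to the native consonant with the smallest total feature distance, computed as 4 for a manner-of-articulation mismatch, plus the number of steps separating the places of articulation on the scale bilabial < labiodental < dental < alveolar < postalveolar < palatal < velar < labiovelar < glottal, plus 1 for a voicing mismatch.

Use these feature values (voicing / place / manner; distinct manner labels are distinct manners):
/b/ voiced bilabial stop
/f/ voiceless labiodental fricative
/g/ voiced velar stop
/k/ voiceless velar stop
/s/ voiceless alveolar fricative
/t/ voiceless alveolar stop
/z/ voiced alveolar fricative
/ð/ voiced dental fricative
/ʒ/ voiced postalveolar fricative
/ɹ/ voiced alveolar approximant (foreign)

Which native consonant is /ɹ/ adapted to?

z

/z/ is closest: manner differs (approximant→fricative, +4), place distance 0 (alveolar→alveolar), same voicing; total 4. Next closest is /s/ at distance 5.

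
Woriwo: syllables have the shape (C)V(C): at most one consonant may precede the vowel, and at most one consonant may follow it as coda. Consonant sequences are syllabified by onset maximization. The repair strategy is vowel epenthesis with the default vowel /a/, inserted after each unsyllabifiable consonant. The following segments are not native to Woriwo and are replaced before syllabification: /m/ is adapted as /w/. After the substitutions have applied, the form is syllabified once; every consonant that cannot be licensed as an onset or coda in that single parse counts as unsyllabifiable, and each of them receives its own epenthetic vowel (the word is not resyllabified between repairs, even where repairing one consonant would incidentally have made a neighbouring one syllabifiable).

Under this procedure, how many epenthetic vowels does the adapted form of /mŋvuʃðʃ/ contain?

4

After substitution the input is /wŋvuʃðʃ/.
The unsyllabifiable consonants are /w/, /ŋ/, /ð/, /ʃ/; each receives one epenthetic vowel.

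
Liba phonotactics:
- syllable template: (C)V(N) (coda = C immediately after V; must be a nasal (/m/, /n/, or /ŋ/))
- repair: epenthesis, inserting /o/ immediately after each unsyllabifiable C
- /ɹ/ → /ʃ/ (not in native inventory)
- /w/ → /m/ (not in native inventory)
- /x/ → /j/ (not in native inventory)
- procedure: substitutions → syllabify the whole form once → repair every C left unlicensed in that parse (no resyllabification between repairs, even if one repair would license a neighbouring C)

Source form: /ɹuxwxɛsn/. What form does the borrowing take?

ʃujomojɛsono

Substitution: /ɹ/ → /ʃ/, /x/ → /j/, /w/ → /m/, giving /ʃujmjɛsn/.
Under (C)V(N), the unsyllabifiable consonants are /j/, /m/, /s/, /n/ (only a nasal (/m/, /n/, or /ŋ/) is licensed in coda position; onsets are limited to one consonant).
Each unlicensed consonant becomes the onset of a new syllable: /j/ → /jo/, /m/ → /mo/, /s/ → /so/, /n/ → /no/.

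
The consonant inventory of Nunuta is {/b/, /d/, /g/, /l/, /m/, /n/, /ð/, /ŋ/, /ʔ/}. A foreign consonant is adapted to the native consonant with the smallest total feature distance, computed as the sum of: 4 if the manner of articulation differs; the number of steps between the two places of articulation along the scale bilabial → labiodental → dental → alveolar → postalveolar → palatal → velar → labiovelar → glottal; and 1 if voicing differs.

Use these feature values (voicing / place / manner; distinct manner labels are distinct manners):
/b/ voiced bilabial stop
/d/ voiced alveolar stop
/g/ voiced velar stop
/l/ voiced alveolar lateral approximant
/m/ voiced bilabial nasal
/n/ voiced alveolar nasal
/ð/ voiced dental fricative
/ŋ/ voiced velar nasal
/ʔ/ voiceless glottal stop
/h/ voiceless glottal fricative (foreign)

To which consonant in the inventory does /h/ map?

ʔ

/ʔ/ is closest: manner differs (fricative→stop, +4), place distance 0 (glottal→glottal), same voicing; total 4. Next closest is /g/ at distance 7.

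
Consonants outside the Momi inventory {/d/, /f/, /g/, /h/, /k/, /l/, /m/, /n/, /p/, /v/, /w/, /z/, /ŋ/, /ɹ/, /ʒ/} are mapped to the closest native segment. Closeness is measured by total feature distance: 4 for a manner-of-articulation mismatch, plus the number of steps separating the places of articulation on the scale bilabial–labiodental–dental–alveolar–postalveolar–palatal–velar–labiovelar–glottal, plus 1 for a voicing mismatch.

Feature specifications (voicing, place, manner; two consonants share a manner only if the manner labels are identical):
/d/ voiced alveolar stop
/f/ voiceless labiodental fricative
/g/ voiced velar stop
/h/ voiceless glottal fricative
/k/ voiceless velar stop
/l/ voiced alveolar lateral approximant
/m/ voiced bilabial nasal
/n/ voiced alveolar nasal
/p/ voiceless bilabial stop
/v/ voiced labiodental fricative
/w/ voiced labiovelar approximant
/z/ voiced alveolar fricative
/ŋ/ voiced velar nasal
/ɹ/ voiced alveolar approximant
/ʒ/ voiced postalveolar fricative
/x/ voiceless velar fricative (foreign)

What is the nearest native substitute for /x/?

h

/h/ is closest: same manner (fricative), place distance 2 (velar→glottal), same voicing; total 2. Next closest is /ʒ/ at distance 3.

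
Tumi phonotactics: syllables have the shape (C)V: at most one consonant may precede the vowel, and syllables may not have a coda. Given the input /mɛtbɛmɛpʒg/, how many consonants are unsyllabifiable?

Under (C)V, the unsyllabifiable consonants are /t/, /p/, /ʒ/, /g/ (no codas are permitted; onsets are limited to one consonant).

4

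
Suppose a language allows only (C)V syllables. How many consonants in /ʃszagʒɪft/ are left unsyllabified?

5

The consonants /ʃ/, /s/, /g/, /f/, /t/ cannot be parsed into a legal (C)V syllable (no codas are permitted; onsets are limited to one consonant).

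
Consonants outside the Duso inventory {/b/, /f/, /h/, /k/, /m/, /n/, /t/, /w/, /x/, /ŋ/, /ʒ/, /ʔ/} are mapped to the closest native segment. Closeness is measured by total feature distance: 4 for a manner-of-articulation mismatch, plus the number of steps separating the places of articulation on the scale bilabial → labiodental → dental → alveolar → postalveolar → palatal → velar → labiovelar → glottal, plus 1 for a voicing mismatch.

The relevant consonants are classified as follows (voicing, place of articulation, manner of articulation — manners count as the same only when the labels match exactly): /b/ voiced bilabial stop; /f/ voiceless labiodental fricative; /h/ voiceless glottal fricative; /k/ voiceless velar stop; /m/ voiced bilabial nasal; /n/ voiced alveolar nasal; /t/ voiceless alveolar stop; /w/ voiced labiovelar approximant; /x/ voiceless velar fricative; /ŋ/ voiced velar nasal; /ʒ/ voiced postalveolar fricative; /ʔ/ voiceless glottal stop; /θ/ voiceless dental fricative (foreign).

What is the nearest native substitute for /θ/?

f

/f/ is closest: same manner (fricative), place distance 1 (dental→labiodental), same voicing; total 1. Next closest is /ʒ/ at distance 3.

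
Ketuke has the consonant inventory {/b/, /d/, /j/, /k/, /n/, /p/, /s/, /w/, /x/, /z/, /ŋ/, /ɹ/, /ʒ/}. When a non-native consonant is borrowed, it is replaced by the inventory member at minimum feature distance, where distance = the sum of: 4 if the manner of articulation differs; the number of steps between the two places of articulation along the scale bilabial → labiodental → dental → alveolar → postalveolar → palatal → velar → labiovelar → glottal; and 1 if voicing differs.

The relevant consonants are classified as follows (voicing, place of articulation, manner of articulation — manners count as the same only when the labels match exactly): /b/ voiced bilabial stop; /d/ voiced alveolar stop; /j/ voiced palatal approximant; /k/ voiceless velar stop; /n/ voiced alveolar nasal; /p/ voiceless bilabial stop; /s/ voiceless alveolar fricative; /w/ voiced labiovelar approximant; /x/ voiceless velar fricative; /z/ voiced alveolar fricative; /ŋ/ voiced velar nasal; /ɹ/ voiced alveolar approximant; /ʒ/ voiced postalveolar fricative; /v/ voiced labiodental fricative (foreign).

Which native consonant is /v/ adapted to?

/z/ is closest: same manner (fricative), place distance 2 (labiodental→alveolar), same voicing; total 2. Next closest is /s/ at distance 3.

z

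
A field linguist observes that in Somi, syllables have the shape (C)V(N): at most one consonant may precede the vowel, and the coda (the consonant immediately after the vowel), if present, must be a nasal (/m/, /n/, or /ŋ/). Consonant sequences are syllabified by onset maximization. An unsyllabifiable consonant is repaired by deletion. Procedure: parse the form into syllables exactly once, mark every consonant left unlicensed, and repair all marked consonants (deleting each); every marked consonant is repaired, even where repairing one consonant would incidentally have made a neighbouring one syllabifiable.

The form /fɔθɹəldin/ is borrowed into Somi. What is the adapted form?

The consonants /θ/, /l/ cannot be parsed into a legal (C)V(N) syllable (only a nasal (/m/, /n/, or /ŋ/) is licensed in coda position; onsets are limited to one consonant).
Each unlicensed consonant is deleted: /θ/, /l/.

fɔɹədin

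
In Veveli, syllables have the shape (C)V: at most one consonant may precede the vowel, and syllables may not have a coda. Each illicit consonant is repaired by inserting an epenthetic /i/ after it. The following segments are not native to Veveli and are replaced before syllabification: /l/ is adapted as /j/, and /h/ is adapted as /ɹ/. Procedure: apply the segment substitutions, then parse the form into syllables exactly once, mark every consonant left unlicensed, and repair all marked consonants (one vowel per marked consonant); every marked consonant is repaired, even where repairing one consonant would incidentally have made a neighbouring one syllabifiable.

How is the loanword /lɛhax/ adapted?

Substitution: /l/ → /j/, /h/ → /ɹ/, giving /jɛɹax/.
Under (C)V, the unsyllabifiable consonants are /x/ (no codas are permitted; onsets are limited to one consonant).
Inserting the epenthetic vowel yields /x/ → /xi/.

jɛɹaxi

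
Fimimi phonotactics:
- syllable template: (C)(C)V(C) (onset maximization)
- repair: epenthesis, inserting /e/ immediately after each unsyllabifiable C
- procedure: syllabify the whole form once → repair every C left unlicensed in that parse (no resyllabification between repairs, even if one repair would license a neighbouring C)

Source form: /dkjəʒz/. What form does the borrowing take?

The consonants /d/, /z/ cannot be parsed into a legal (C)(C)V(C) syllable (at most one coda consonant is licensed; onsets may contain at most 2 consonants).
Epenthesis after each stranded consonant: /d/ → /de/, /z/ → /ze/.

dekjəʒze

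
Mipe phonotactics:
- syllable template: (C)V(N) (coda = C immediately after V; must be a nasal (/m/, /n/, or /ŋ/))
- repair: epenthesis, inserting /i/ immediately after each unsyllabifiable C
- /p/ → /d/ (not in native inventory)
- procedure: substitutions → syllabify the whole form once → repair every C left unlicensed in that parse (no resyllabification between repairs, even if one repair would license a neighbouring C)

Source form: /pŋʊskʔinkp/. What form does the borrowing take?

Substitution: /p/ → /d/, giving /dŋʊskʔinkd/.
The consonants /d/, /s/, /k/, /k/, /d/ cannot be parsed into a legal (C)V(N) syllable (only a nasal (/m/, /n/, or /ŋ/) is licensed in coda position; onsets are limited to one consonant).
Inserting the epenthetic vowel yields /d/ → /di/, /s/ → /si/, /k/ → /ki/, /k/ → /ki/, /d/ → /di/.

diŋʊsikiʔinkidi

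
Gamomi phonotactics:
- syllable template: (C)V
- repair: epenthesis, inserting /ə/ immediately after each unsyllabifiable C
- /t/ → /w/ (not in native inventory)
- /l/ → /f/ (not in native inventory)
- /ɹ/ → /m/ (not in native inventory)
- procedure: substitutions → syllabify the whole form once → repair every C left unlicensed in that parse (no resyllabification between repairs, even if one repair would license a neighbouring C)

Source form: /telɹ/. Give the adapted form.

Substitution: /t/ → /w/, /l/ → /f/, /ɹ/ → /m/, giving /wefm/.
Syllabifying with onset maximization leaves /f/, /m/ stranded (no codas are permitted; onsets are limited to one consonant).
Inserting the epenthetic vowel yields /f/ → /fə/, /m/ → /mə/.

wefəmə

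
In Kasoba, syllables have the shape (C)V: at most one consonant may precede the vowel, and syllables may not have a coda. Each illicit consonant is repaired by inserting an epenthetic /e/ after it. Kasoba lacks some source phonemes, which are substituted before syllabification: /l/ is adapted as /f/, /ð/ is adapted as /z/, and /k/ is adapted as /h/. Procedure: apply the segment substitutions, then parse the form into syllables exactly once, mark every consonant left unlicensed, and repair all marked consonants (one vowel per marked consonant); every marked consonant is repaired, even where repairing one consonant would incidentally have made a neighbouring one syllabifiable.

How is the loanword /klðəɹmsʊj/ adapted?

Substitution: /k/ → /h/, /l/ → /f/, /ð/ → /z/, giving /hfzəɹmsʊj/.
The consonants /h/, /f/, /ɹ/, /m/, /j/ cannot be parsed into a legal (C)V syllable (no codas are permitted; onsets are limited to one consonant).
Inserting the epenthetic vowel yields /h/ → /he/, /f/ → /fe/, /ɹ/ → /ɹe/, /m/ → /me/, /j/ → /je/.

hefezəɹemesʊje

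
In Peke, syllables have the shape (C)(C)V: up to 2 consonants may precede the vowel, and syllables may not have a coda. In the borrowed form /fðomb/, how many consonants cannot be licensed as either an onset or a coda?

Syllabifying with onset maximization leaves /m/, /b/ stranded (no codas are permitted; onsets may contain at most 2 consonants).

2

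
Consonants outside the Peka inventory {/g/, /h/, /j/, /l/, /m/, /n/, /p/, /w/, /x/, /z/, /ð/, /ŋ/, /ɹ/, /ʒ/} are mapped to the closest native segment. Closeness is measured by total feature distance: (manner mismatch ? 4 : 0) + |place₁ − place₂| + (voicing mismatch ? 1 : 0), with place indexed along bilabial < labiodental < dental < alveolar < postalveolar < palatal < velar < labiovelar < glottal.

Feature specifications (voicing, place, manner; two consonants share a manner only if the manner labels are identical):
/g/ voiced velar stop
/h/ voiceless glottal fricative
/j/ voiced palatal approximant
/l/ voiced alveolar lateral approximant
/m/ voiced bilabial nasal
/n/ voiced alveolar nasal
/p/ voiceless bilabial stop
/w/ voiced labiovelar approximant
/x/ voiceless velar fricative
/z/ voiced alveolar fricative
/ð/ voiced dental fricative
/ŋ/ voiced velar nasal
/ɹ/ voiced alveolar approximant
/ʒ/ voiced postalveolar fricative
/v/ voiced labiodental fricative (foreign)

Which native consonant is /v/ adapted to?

ð

/ð/ is closest: same manner (fricative), place distance 1 (labiodental→dental), same voicing; total 1. Next closest is /z/ at distance 2.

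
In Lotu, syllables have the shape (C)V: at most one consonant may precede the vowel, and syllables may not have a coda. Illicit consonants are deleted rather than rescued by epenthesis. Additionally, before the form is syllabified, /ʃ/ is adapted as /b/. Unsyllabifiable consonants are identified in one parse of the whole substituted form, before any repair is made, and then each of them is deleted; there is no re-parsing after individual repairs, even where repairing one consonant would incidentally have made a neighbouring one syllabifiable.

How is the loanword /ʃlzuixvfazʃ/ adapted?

zuifa

Substitution: /ʃ/ → /b/, giving /blzuixvfazb/.
The consonants /b/, /l/, /x/, /v/, /z/, /b/ cannot be parsed into a legal (C)V syllable (no codas are permitted; onsets are limited to one consonant).
Each unlicensed consonant is deleted: /b/, /l/, /x/, /v/, /z/, /b/.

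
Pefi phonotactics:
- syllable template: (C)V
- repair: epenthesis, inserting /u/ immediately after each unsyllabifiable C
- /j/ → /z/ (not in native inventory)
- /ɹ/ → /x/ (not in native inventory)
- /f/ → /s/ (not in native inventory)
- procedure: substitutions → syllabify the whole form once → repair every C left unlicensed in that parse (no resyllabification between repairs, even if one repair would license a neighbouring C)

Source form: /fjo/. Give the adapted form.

suzo

Substitution: /f/ → /s/, /j/ → /z/, giving /szo/.
Under (C)V, the unsyllabifiable consonants are /s/ (no codas are permitted; onsets are limited to one consonant).
Epenthesis after each stranded consonant: /s/ → /su/.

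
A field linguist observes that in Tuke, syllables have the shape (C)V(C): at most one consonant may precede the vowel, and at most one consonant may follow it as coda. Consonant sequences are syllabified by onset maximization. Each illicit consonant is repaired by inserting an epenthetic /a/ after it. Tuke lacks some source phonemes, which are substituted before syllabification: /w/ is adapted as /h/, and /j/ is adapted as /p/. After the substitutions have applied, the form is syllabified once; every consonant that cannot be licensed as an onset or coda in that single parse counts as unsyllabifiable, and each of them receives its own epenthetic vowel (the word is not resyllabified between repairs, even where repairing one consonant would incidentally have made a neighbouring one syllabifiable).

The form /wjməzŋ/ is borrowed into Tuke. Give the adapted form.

Substitution: /w/ → /h/, /j/ → /p/, giving /hpməzŋ/.
Syllabifying with onset maximization leaves /h/, /p/, /ŋ/ stranded (at most one coda consonant is licensed; onsets are limited to one consonant).
Epenthesis after each stranded consonant: /h/ → /ha/, /p/ → /pa/, /ŋ/ → /ŋa/.

hapaməzŋa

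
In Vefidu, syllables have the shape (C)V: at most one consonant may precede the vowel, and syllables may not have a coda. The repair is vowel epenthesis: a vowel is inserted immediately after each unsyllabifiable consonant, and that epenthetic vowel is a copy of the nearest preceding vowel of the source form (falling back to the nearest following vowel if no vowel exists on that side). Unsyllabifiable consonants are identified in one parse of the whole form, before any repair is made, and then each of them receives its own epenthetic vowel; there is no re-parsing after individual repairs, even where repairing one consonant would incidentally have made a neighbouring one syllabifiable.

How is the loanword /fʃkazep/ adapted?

faʃakazepe

The consonants /f/, /ʃ/, /p/ cannot be parsed into a legal (C)V syllable (no codas are permitted; onsets are limited to one consonant).
Each unlicensed consonant becomes the onset of a new syllable: /f/ → /fa/, /ʃ/ → /ʃa/, /p/ → /pe/.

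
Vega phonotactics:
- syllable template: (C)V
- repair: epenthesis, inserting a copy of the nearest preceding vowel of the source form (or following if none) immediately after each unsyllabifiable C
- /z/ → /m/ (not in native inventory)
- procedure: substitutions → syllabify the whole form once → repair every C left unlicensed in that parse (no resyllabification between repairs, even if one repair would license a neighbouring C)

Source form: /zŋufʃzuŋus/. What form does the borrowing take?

Substitution: /z/ → /m/, giving /mŋufʃmuŋus/.
Under (C)V, the unsyllabifiable consonants are /m/, /f/, /ʃ/, /s/ (no codas are permitted; onsets are limited to one consonant).
Each unlicensed consonant becomes the onset of a new syllable: /m/ → /mu/, /f/ → /fu/, /ʃ/ → /ʃu/, /s/ → /su/.

muŋufuʃumuŋusu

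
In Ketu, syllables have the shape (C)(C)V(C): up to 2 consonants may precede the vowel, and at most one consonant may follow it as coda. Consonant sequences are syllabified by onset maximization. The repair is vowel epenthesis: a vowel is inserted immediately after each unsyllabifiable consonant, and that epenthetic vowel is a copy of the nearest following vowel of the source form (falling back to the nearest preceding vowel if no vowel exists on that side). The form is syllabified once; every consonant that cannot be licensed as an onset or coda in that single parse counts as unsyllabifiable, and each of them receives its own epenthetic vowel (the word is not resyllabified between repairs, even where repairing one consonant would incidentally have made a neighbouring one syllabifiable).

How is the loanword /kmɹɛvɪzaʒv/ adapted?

kɛmɹɛvɪzaʒva

Syllabifying with onset maximization leaves /k/, /v/ stranded (at most one coda consonant is licensed; onsets may contain at most 2 consonants).
Epenthesis after each stranded consonant: /k/ → /kɛ/, /v/ → /va/.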